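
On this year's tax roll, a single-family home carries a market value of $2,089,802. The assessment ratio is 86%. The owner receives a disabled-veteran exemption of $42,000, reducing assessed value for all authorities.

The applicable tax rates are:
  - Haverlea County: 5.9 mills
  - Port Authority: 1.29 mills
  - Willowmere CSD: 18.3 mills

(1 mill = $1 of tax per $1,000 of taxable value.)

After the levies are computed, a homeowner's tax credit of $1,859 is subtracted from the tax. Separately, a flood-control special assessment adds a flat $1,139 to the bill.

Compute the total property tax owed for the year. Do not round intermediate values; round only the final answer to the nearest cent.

Assessed value = $2,089,802 × 0.86 = $1,797,229.72
Taxable value = $1,797,229.72 − $42,000 = $1,755,229.72
Haverlea County: $1,755,229.72 × 0.0059 = $10,355.855348
Port Authority: $1,755,229.72 × 0.00129 = $2,264.2463388
Willowmere CSD: $1,755,229.72 × 0.0183 = $32,120.703876
Levies subtotal = $44,740.8055628
After credit = $44,740.8055628 − $1,859 = $42,881.8055628
Total = $42,881.8055628 + $1,139 = $44,020.8055628

$44,020.81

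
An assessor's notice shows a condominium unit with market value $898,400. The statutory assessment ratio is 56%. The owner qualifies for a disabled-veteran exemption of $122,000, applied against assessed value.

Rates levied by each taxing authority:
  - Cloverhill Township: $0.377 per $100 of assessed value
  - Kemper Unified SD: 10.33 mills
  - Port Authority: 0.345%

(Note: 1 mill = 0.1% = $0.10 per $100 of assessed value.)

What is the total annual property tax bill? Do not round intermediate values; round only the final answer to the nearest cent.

Assessed value = $898,400 × 0.56 = $503,104
Taxable value = $503,104 − $122,000 = $381,104
Cloverhill Township: $381,104 × 0.00377 = $1,436.76208
Kemper Unified SD: $381,104 × 0.01033 = $3,936.80432
Port Authority: $381,104 × 0.00345 = $1,314.8088
Total = $6,688.3752

$6,688.38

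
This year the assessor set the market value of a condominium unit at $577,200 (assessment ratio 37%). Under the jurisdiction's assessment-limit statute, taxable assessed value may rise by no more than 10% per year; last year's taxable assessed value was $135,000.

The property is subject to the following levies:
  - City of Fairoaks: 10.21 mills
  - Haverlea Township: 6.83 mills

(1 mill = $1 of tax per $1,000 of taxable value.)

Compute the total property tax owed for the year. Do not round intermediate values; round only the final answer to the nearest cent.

$2,530.44

Uncapped assessed value = $577,200 × 0.37 = $213,564
Cap limit = $135,000 × 1.1 = $148,500
Taxable assessed value = min($213,564, $148,500) = $148,500 (cap binds)
City of Fairoaks: $148,500 × 0.01021 = $1,516.185
Haverlea Township: $148,500 × 0.00683 = $1,014.255
Total = $2,530.44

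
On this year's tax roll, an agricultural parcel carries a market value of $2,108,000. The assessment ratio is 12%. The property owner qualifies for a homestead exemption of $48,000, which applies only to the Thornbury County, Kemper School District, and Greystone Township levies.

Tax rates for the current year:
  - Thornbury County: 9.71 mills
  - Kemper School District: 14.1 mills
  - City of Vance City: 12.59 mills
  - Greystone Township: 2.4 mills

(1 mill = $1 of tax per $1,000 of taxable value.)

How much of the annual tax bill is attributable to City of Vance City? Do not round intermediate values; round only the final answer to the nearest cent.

$3,184.77

Assessed value = $2,108,000 × 0.12 = $252,960
City of Vance City taxable value = $252,960 (exemption does not apply)
City of Vance City levy = $252,960 × 0.01259 = $3,184.7664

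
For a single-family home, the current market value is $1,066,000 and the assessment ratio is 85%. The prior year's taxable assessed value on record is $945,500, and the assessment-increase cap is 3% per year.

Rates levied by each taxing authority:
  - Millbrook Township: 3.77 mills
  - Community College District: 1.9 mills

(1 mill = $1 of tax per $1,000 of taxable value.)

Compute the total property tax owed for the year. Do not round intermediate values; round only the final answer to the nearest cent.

Uncapped assessed value = $1,066,000 × 0.85 = $906,100
Cap limit = $945,500 × 1.03 = $973,865
Taxable assessed value = min($906,100, $973,865) = $906,100 (cap does not bind)
Millbrook Township: $906,100 × 0.00377 = $3,415.997
Community College District: $906,100 × 0.0019 = $1,721.59
Total = $5,137.587

$5,137.59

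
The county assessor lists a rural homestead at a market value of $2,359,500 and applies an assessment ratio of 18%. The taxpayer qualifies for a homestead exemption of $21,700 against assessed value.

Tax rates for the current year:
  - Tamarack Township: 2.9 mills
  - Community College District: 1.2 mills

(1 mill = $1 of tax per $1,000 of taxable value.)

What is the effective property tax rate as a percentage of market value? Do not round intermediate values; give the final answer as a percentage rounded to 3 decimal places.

Assessed value = $2,359,500 × 0.18 = $424,710
Taxable value = $424,710 − $21,700 = $403,010
Tamarack Township: $403,010 × 0.0029 = $1,168.729
Community College District: $403,010 × 0.0012 = $483.612
Total tax = $1,652.341
Effective rate = $1,652.341 ÷ $2,359,500 = 0.070% of market value

0.070%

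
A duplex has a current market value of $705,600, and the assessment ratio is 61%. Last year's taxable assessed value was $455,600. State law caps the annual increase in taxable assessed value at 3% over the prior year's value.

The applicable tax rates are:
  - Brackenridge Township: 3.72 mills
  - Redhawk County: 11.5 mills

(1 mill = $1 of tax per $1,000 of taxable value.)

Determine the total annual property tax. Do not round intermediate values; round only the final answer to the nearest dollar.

$6,551

Uncapped assessed value = $705,600 × 0.61 = $430,416
Cap limit = $455,600 × 1.03 = $469,268
Taxable assessed value = min($430,416, $469,268) = $430,416 (cap does not bind)
Brackenridge Township: $430,416 × 0.00372 = $1,601.14752
Redhawk County: $430,416 × 0.0115 = $4,949.784
Total = $6,550.93152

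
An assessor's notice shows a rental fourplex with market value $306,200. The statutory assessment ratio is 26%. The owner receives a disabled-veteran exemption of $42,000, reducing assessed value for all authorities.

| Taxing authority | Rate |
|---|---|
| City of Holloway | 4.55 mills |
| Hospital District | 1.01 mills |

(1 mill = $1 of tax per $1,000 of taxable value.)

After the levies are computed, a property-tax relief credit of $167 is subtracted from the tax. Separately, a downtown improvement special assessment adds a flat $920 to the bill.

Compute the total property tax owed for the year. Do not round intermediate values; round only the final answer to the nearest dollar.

Assessed value = $306,200 × 0.26 = $79,612
Taxable value = $79,612 − $42,000 = $37,612
City of Holloway: $37,612 × 0.00455 = $171.1346
Hospital District: $37,612 × 0.00101 = $37.98812
Levies subtotal = $209.12272
After credit = $209.12272 − $167 = $42.12272
Total = $42.12272 + $920 = $962.12272

$962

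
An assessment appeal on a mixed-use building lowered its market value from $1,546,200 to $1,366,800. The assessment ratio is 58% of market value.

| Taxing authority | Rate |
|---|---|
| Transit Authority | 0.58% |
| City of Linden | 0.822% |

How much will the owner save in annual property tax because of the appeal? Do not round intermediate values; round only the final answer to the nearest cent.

$1,458.81

Old assessed value = $1,546,200 × 0.58 = $896,796
New assessed value = $1,366,800 × 0.58 = $792,744
Combined rate = 0.0058 + 0.00822 = 0.01402
Old tax = $896,796 × 0.01402 = $12,573.07992
New tax = $792,744 × 0.01402 = $11,114.27088
Reduction = $12,573.07992 − $11,114.27088 = $1,458.80904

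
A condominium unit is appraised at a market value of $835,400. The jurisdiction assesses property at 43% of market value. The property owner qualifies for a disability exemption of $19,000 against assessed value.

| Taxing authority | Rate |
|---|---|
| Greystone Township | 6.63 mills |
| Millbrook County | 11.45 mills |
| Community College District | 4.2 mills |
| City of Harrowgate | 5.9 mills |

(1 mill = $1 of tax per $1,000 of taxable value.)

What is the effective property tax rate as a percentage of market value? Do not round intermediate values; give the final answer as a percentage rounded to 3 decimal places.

1.148%

Assessed value = $835,400 × 0.43 = $359,222
Taxable value = $359,222 − $19,000 = $340,222
Greystone Township: $340,222 × 0.00663 = $2,255.67186
Millbrook County: $340,222 × 0.01145 = $3,895.5419
Community College District: $340,222 × 0.0042 = $1,428.9324
City of Harrowgate: $340,222 × 0.0059 = $2,007.3098
Total tax = $9,587.45596
Effective rate = $9,587.45596 ÷ $835,400 = 1.148% of market value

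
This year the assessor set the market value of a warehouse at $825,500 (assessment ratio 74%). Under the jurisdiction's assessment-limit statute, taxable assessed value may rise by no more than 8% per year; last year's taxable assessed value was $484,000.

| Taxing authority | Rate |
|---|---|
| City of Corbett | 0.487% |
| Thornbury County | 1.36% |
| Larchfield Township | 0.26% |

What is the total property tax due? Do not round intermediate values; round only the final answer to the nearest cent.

$11,013.71

Uncapped assessed value = $825,500 × 0.74 = $610,870
Cap limit = $484,000 × 1.08 = $522,720
Taxable assessed value = min($610,870, $522,720) = $522,720 (cap binds)
City of Corbett: $522,720 × 0.00487 = $2,545.6464
Thornbury County: $522,720 × 0.0136 = $7,108.992
Larchfield Township: $522,720 × 0.0026 = $1,359.072
Total = $11,013.7104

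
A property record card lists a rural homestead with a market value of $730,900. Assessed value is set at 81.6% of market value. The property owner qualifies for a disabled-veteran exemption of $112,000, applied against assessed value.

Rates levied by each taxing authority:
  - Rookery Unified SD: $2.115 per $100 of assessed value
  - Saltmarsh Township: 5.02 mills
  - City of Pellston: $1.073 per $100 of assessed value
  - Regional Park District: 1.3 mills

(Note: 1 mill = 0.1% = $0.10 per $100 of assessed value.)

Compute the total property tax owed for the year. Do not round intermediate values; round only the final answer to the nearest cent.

$18,504.63

Assessed value = $730,900 × 0.816 = $596,414.4
Taxable value = $596,414.4 − $112,000 = $484,414.4
Rookery Unified SD: $484,414.4 × 0.02115 = $10,245.36456
Saltmarsh Township: $484,414.4 × 0.00502 = $2,431.760288
City of Pellston: $484,414.4 × 0.01073 = $5,197.766512
Regional Park District: $484,414.4 × 0.0013 = $629.73872
Total = $18,504.63008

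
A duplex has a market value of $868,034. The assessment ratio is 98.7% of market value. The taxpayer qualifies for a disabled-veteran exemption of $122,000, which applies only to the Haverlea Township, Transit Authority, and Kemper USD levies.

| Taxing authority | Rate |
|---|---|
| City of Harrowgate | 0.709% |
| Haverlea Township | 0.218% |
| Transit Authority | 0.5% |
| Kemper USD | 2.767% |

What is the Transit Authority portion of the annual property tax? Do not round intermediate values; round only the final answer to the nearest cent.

$3,673.75

Assessed value = $868,034 × 0.987 = $856,749.558
Transit Authority taxable value = $856,749.558 − $122,000 = $734,749.558
Transit Authority levy = $734,749.558 × 0.005 = $3,673.74779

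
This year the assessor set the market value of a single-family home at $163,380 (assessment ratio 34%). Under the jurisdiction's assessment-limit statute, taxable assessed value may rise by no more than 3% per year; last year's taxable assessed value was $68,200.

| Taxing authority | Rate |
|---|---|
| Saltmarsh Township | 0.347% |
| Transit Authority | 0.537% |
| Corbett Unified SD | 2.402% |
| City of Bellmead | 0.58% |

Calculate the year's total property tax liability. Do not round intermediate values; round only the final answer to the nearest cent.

Uncapped assessed value = $163,380 × 0.34 = $55,549.2
Cap limit = $68,200 × 1.03 = $70,246
Taxable assessed value = min($55,549.2, $70,246) = $55,549.2 (cap does not bind)
Saltmarsh Township: $55,549.2 × 0.00347 = $192.755724
Transit Authority: $55,549.2 × 0.00537 = $298.299204
Corbett Unified SD: $55,549.2 × 0.02402 = $1,334.291784
City of Bellmead: $55,549.2 × 0.0058 = $322.18536
Total = $2,147.532072

$2,147.53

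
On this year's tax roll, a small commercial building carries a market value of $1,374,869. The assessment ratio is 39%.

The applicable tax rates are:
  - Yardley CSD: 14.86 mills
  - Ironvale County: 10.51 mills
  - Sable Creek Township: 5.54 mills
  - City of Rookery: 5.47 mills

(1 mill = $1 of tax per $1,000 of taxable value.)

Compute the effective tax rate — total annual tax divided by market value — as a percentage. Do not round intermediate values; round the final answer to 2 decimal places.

Assessed value = $1,374,869 × 0.39 = $536,198.91
Yardley CSD: $536,198.91 × 0.01486 = $7,967.9158026
Ironvale County: $536,198.91 × 0.01051 = $5,635.4505441
Sable Creek Township: $536,198.91 × 0.00554 = $2,970.5419614
City of Rookery: $536,198.91 × 0.00547 = $2,933.0080377
Total tax = $19,506.9163458
Effective rate = $19,506.9163458 ÷ $1,374,869 = 1.42% of market value

1.42%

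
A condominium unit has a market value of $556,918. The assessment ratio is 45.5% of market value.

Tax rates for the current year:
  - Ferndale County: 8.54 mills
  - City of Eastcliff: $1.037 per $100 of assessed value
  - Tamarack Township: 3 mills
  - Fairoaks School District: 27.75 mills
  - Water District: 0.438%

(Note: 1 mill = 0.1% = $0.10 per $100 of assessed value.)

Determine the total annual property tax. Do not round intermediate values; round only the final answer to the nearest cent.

Assessed value = $556,918 × 0.455 = $253,397.69
Ferndale County: $253,397.69 × 0.00854 = $2,164.0162726
City of Eastcliff: $253,397.69 × 0.01037 = $2,627.7340453
Tamarack Township: $253,397.69 × 0.003 = $760.19307
Fairoaks School District: $253,397.69 × 0.02775 = $7,031.7858975
Water District: $253,397.69 × 0.00438 = $1,109.8818822
Total = $13,693.6111676

$13,693.61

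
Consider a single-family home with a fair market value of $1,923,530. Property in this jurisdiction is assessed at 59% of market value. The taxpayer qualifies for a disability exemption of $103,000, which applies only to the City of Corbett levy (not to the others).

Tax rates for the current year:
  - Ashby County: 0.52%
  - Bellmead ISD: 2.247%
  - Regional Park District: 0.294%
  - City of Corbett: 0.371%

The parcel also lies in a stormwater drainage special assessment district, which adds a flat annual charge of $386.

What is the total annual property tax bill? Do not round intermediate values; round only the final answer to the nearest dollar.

$38,953

Assessed value = $1,923,530 × 0.59 = $1,134,882.7
Ashby County: $1,134,882.7 × 0.0052 = $5,901.39004
Bellmead ISD: $1,134,882.7 × 0.02247 = $25,500.814269
Regional Park District: $1,134,882.7 × 0.00294 = $3,336.555138
City of Corbett: ($1,134,882.7 − $103,000) × 0.00371 = $1,031,882.7 × 0.00371 = $3,828.284817
Levies subtotal = $38,567.044264
Total = $38,567.044264 + $386 = $38,953.044264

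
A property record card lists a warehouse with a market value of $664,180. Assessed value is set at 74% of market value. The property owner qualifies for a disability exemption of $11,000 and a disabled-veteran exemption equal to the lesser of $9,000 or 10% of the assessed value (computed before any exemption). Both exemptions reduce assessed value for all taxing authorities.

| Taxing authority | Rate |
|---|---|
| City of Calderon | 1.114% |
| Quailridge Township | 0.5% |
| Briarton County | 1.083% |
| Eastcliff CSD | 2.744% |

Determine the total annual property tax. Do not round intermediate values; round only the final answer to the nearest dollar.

Assessed value = $664,180 × 0.74 = $491,493.2
Disabled-veteran exemption = min($9,000, 10% × $491,493.2) = min($9,000, $49,149.32) = $9,000 (dollar cap binds)
Taxable value = $491,493.2 − $11,000 − $9,000 = $471,493.2
City of Calderon: $471,493.2 × 0.01114 = $5,252.434248
Quailridge Township: $471,493.2 × 0.005 = $2,357.466
Briarton County: $471,493.2 × 0.01083 = $5,106.271356
Eastcliff CSD: $471,493.2 × 0.02744 = $12,937.773408
Total = $25,653.945012

$25,654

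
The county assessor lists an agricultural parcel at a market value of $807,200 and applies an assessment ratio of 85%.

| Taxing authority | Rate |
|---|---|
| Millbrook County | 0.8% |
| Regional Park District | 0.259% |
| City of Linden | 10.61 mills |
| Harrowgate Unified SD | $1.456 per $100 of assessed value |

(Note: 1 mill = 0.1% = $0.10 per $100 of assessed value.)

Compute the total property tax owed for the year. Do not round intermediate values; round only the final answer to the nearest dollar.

Assessed value = $807,200 × 0.85 = $686,120
Millbrook County: $686,120 × 0.008 = $5,488.96
Regional Park District: $686,120 × 0.00259 = $1,777.0508
City of Linden: $686,120 × 0.01061 = $7,279.7332
Harrowgate Unified SD: $686,120 × 0.01456 = $9,989.9072
Total = $24,535.6512

$24,536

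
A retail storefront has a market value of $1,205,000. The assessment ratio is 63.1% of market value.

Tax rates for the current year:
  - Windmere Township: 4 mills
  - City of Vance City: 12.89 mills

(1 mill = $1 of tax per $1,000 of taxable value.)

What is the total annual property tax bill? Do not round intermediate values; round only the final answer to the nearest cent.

Assessed value = $1,205,000 × 0.631 = $760,355
Windmere Township: $760,355 × 0.004 = $3,041.42
City of Vance City: $760,355 × 0.01289 = $9,800.97595
Total = $3,041.42 + $9,800.97595 = $12,842.39595

$12,842.40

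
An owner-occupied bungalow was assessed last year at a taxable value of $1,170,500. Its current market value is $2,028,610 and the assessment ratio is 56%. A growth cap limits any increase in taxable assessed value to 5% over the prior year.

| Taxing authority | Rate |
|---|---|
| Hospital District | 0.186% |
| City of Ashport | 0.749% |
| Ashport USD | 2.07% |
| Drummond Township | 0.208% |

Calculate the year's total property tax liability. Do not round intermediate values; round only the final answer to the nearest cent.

$36,500.37

Uncapped assessed value = $2,028,610 × 0.56 = $1,136,021.6
Cap limit = $1,170,500 × 1.05 = $1,229,025
Taxable assessed value = min($1,136,021.6, $1,229,025) = $1,136,021.6 (cap does not bind)
Hospital District: $1,136,021.6 × 0.00186 = $2,113.000176
City of Ashport: $1,136,021.6 × 0.00749 = $8,508.801784
Ashport USD: $1,136,021.6 × 0.0207 = $23,515.64712
Drummond Township: $1,136,021.6 × 0.00208 = $2,362.924928
Total = $36,500.374008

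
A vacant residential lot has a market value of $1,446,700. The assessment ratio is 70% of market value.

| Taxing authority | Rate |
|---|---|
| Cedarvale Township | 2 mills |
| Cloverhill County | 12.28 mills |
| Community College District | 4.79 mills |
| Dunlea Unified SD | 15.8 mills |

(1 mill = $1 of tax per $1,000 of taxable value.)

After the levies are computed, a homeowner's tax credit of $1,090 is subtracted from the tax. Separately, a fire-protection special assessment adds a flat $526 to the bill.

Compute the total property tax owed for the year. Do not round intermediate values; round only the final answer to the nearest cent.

$34,748.50

Assessed value = $1,446,700 × 0.7 = $1,012,690
Cedarvale Township: $1,012,690 × 0.002 = $2,025.38
Cloverhill County: $1,012,690 × 0.01228 = $12,435.8332
Community College District: $1,012,690 × 0.00479 = $4,850.7851
Dunlea Unified SD: $1,012,690 × 0.0158 = $16,000.502
Levies subtotal = $35,312.5003
After credit = $35,312.5003 − $1,090 = $34,222.5003
Total = $34,222.5003 + $526 = $34,748.5003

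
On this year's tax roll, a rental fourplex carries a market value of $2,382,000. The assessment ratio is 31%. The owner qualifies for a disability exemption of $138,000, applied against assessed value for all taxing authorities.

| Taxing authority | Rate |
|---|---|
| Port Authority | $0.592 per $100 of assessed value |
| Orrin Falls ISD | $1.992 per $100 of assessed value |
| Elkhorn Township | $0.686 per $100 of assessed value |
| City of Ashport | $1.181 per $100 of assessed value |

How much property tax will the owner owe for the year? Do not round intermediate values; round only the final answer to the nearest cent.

$26,724.69

Assessed value = $2,382,000 × 0.31 = $738,420
Taxable value = $738,420 − $138,000 = $600,420
Port Authority: $600,420 × 0.00592 = $3,554.4864
Orrin Falls ISD: $600,420 × 0.01992 = $11,960.3664
Elkhorn Township: $600,420 × 0.00686 = $4,118.8812
City of Ashport: $600,420 × 0.01181 = $7,090.9602
Total = $3,554.4864 + $11,960.3664 + $4,118.8812 + $7,090.9602 = $26,724.6942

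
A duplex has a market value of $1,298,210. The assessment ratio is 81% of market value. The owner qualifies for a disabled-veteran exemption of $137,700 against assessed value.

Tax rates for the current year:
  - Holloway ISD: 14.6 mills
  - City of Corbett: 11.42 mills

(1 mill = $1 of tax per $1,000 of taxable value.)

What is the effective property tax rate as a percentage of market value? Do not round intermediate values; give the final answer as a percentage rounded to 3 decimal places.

Assessed value = $1,298,210 × 0.81 = $1,051,550.1
Taxable value = $1,051,550.1 − $137,700 = $913,850.1
Holloway ISD: $913,850.1 × 0.0146 = $13,342.21146
City of Corbett: $913,850.1 × 0.01142 = $10,436.168142
Total tax = $23,778.379602
Effective rate = $23,778.379602 ÷ $1,298,210 = 1.832% of market value

1.832%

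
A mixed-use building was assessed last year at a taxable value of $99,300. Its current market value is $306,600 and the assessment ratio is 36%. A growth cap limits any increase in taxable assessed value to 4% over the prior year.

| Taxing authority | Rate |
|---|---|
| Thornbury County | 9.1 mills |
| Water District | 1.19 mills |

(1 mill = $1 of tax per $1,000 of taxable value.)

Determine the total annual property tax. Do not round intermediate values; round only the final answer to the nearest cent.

Uncapped assessed value = $306,600 × 0.36 = $110,376
Cap limit = $99,300 × 1.04 = $103,272
Taxable assessed value = min($110,376, $103,272) = $103,272 (cap binds)
Thornbury County: $103,272 × 0.0091 = $939.7752
Water District: $103,272 × 0.00119 = $122.89368
Total = $1,062.66888

$1,062.67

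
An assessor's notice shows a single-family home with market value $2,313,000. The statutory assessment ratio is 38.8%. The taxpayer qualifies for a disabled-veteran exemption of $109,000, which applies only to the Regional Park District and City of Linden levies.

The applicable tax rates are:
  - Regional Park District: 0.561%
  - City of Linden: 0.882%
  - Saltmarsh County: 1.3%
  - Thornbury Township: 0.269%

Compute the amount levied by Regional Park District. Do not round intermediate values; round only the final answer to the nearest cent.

Assessed value = $2,313,000 × 0.388 = $897,444
Regional Park District taxable value = $897,444 − $109,000 = $788,444
Regional Park District levy = $788,444 × 0.00561 = $4,423.17084

$4,423.17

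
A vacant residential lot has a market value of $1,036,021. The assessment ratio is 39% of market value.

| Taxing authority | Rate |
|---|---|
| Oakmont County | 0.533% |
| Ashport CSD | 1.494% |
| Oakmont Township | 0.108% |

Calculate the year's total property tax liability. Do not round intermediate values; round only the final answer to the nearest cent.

$8,626.43

Assessed value = $1,036,021 × 0.39 = $404,048.19
Oakmont County: $404,048.19 × 0.00533 = $2,153.5768527
Ashport CSD: $404,048.19 × 0.01494 = $6,036.4799586
Oakmont Township: $404,048.19 × 0.00108 = $436.3720452
Total = $2,153.5768527 + $6,036.4799586 + $436.3720452 = $8,626.4288565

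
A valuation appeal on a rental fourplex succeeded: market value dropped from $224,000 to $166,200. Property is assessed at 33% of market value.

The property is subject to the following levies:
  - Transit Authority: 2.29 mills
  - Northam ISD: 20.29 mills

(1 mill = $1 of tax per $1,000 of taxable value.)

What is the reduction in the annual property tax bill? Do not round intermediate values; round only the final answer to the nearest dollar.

$431

Old assessed value = $224,000 × 0.33 = $73,920
New assessed value = $166,200 × 0.33 = $54,846
Combined rate = 0.00229 + 0.02029 = 0.02258
Old tax = $73,920 × 0.02258 = $1,669.1136
New tax = $54,846 × 0.02258 = $1,238.42268
Reduction = $1,669.1136 − $1,238.42268 = $430.69092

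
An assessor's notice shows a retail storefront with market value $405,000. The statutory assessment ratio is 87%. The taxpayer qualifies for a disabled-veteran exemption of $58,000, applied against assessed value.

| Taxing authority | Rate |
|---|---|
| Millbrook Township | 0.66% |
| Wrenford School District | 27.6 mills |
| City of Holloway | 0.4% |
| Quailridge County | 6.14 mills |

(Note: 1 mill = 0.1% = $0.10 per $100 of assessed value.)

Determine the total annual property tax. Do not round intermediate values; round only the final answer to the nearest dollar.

$13,051

Assessed value = $405,000 × 0.87 = $352,350
Taxable value = $352,350 − $58,000 = $294,350
Millbrook Township: $294,350 × 0.0066 = $1,942.71
Wrenford School District: $294,350 × 0.0276 = $8,124.06
City of Holloway: $294,350 × 0.004 = $1,177.4
Quailridge County: $294,350 × 0.00614 = $1,807.309
Total = $13,051.479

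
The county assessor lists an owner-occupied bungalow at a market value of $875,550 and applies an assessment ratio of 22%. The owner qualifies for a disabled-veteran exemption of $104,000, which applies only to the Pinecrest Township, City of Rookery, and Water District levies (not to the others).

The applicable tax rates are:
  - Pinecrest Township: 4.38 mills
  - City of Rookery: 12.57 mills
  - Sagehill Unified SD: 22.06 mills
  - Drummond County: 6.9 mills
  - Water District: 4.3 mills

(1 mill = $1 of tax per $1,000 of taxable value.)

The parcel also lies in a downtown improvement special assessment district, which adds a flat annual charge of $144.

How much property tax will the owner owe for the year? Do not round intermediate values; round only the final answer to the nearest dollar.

Assessed value = $875,550 × 0.22 = $192,621
Pinecrest Township: ($192,621 − $104,000) × 0.00438 = $88,621 × 0.00438 = $388.15998
City of Rookery: ($192,621 − $104,000) × 0.01257 = $88,621 × 0.01257 = $1,113.96597
Sagehill Unified SD: $192,621 × 0.02206 = $4,249.21926
Drummond County: $192,621 × 0.0069 = $1,329.0849
Water District: ($192,621 − $104,000) × 0.0043 = $88,621 × 0.0043 = $381.0703
Levies subtotal = $7,461.50041
Total = $7,461.50041 + $144 = $7,605.50041

$7,606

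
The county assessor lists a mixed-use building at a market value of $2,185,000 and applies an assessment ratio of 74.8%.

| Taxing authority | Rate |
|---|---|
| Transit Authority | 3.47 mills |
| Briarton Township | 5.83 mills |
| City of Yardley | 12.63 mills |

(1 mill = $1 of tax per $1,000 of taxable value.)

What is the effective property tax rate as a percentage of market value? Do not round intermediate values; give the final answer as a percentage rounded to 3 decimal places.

Assessed value = $2,185,000 × 0.748 = $1,634,380
Transit Authority: $1,634,380 × 0.00347 = $5,671.2986
Briarton Township: $1,634,380 × 0.00583 = $9,528.4354
City of Yardley: $1,634,380 × 0.01263 = $20,642.2194
Total tax = $35,841.9534
Effective rate = $35,841.9534 ÷ $2,185,000 = 1.640% of market value

1.640%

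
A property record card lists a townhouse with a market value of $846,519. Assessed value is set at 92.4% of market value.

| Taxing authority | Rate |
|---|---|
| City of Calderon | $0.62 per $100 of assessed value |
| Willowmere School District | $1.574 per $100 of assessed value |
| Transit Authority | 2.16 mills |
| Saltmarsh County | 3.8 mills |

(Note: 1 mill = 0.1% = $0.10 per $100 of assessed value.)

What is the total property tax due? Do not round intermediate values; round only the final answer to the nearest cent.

Assessed value = $846,519 × 0.924 = $782,183.556
City of Calderon: $782,183.556 × 0.0062 = $4,849.5380472
Willowmere School District: $782,183.556 × 0.01574 = $12,311.56917144
Transit Authority: $782,183.556 × 0.00216 = $1,689.51648096
Saltmarsh County: $782,183.556 × 0.0038 = $2,972.2975128
Total = $21,822.9212124

$21,822.92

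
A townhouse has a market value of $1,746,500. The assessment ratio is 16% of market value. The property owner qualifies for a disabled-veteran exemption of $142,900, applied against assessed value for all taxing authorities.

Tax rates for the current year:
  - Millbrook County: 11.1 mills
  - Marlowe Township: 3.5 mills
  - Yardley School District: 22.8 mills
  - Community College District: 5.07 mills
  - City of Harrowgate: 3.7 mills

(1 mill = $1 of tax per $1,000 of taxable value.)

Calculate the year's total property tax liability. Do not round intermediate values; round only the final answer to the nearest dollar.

Assessed value = $1,746,500 × 0.16 = $279,440
Taxable value = $279,440 − $142,900 = $136,540
Millbrook County: $136,540 × 0.0111 = $1,515.594
Marlowe Township: $136,540 × 0.0035 = $477.89
Yardley School District: $136,540 × 0.0228 = $3,113.112
Community College District: $136,540 × 0.00507 = $692.2578
City of Harrowgate: $136,540 × 0.0037 = $505.198
Total = $1,515.594 + $477.89 + $3,113.112 + $692.2578 + $505.198 = $6,304.0518

$6,304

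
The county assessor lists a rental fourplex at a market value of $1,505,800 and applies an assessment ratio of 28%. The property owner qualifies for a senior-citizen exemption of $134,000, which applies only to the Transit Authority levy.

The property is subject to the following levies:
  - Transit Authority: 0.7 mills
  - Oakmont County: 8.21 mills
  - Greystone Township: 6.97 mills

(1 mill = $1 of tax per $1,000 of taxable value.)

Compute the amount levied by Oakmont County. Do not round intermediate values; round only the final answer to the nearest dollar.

$3,462

Assessed value = $1,505,800 × 0.28 = $421,624
Oakmont County taxable value = $421,624 (exemption does not apply)
Oakmont County levy = $421,624 × 0.00821 = $3,461.53304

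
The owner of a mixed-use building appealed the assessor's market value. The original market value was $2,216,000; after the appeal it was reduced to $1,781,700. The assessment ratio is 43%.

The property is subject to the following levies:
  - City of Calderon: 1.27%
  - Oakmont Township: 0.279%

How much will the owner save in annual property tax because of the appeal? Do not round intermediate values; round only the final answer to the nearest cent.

$2,892.74

Old assessed value = $2,216,000 × 0.43 = $952,880
New assessed value = $1,781,700 × 0.43 = $766,131
Combined rate = 0.0127 + 0.00279 = 0.01549
Old tax = $952,880 × 0.01549 = $14,760.1112
New tax = $766,131 × 0.01549 = $11,867.36919
Reduction = $14,760.1112 − $11,867.36919 = $2,892.74201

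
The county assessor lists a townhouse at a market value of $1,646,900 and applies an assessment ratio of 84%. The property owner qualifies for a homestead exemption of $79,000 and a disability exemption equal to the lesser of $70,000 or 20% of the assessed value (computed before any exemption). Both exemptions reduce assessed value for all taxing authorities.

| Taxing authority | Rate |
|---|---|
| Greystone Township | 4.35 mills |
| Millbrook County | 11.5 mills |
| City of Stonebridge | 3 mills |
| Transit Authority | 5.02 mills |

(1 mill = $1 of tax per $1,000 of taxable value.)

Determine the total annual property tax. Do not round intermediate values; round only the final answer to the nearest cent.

$29,465.03

Assessed value = $1,646,900 × 0.84 = $1,383,396
Disability exemption = min($70,000, 20% × $1,383,396) = min($70,000, $276,679.2) = $70,000 (dollar cap binds)
Taxable value = $1,383,396 − $79,000 − $70,000 = $1,234,396
Greystone Township: $1,234,396 × 0.00435 = $5,369.6226
Millbrook County: $1,234,396 × 0.0115 = $14,195.554
City of Stonebridge: $1,234,396 × 0.003 = $3,703.188
Transit Authority: $1,234,396 × 0.00502 = $6,196.66792
Total = $29,465.03252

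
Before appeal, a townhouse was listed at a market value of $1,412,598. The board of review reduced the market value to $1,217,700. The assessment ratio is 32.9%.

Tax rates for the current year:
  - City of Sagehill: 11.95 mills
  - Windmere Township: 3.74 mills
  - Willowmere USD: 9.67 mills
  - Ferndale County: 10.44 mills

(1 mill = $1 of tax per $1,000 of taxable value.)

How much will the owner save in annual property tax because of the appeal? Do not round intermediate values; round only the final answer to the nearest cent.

$2,295.55

Old assessed value = $1,412,598 × 0.329 = $464,744.742
New assessed value = $1,217,700 × 0.329 = $400,623.3
Combined rate = 0.01195 + 0.00374 + 0.00967 + 0.01044 = 0.0358
Old tax = $464,744.742 × 0.0358 = $16,637.8617636
New tax = $400,623.3 × 0.0358 = $14,342.31414
Reduction = $16,637.8617636 − $14,342.31414 = $2,295.5476236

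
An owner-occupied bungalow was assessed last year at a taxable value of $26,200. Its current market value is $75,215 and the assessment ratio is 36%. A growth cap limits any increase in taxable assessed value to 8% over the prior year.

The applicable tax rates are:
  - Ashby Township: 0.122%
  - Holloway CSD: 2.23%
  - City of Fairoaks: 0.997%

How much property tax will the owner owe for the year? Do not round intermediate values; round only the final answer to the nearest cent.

Uncapped assessed value = $75,215 × 0.36 = $27,077.4
Cap limit = $26,200 × 1.08 = $28,296
Taxable assessed value = min($27,077.4, $28,296) = $27,077.4 (cap does not bind)
Ashby Township: $27,077.4 × 0.00122 = $33.034428
Holloway CSD: $27,077.4 × 0.0223 = $603.82602
City of Fairoaks: $27,077.4 × 0.00997 = $269.961678
Total = $906.822126

$906.82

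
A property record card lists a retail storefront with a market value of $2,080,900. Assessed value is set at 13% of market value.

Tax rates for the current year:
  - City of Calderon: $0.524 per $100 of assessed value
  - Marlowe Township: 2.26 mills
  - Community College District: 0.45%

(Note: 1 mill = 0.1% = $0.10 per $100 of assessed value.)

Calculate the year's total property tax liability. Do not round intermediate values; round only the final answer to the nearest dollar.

Assessed value = $2,080,900 × 0.13 = $270,517
City of Calderon: $270,517 × 0.00524 = $1,417.50908
Marlowe Township: $270,517 × 0.00226 = $611.36842
Community College District: $270,517 × 0.0045 = $1,217.3265
Total = $3,246.204

$3,246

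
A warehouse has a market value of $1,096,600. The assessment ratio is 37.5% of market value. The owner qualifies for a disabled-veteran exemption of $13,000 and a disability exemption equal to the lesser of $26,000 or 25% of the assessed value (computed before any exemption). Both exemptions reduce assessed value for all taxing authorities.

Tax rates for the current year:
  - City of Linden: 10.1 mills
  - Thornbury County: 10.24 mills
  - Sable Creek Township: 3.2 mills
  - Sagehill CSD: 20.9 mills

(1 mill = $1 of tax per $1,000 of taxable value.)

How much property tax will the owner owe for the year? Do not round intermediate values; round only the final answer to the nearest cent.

Assessed value = $1,096,600 × 0.375 = $411,225
Disability exemption = min($26,000, 25% × $411,225) = min($26,000, $102,806.25) = $26,000 (dollar cap binds)
Taxable value = $411,225 − $13,000 − $26,000 = $372,225
City of Linden: $372,225 × 0.0101 = $3,759.4725
Thornbury County: $372,225 × 0.01024 = $3,811.584
Sable Creek Township: $372,225 × 0.0032 = $1,191.12
Sagehill CSD: $372,225 × 0.0209 = $7,779.5025
Total = $16,541.679

$16,541.68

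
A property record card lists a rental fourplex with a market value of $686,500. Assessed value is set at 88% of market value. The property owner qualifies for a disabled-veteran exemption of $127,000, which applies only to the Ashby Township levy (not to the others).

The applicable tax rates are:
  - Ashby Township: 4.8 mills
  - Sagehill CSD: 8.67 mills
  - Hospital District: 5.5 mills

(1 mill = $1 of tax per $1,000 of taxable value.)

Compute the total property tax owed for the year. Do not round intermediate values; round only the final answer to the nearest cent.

Assessed value = $686,500 × 0.88 = $604,120
Ashby Township: ($604,120 − $127,000) × 0.0048 = $477,120 × 0.0048 = $2,290.176
Sagehill CSD: $604,120 × 0.00867 = $5,237.7204
Hospital District: $604,120 × 0.0055 = $3,322.66
Total = $10,850.5564

$10,850.56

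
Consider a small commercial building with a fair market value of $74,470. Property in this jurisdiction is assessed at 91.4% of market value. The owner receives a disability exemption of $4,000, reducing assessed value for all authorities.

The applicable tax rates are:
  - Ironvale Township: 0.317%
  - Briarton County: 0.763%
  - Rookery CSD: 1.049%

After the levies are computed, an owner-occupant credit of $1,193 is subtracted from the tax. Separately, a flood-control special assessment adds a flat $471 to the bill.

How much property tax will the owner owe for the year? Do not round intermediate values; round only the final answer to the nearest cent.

$641.96

Assessed value = $74,470 × 0.914 = $68,065.58
Taxable value = $68,065.58 − $4,000 = $64,065.58
Ironvale Township: $64,065.58 × 0.00317 = $203.0878886
Briarton County: $64,065.58 × 0.00763 = $488.8203754
Rookery CSD: $64,065.58 × 0.01049 = $672.0479342
Levies subtotal = $1,363.9561982
After credit = $1,363.9561982 − $1,193 = $170.9561982
Total = $170.9561982 + $471 = $641.9561982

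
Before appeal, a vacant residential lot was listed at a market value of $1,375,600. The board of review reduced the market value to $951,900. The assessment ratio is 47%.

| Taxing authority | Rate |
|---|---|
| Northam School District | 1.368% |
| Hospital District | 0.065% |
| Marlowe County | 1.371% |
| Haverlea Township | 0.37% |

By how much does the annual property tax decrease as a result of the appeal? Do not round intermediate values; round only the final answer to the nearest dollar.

Old assessed value = $1,375,600 × 0.47 = $646,532
New assessed value = $951,900 × 0.47 = $447,393
Combined rate = 0.01368 + 0.00065 + 0.01371 + 0.0037 = 0.03174
Old tax = $646,532 × 0.03174 = $20,520.92568
New tax = $447,393 × 0.03174 = $14,200.25382
Reduction = $20,520.92568 − $14,200.25382 = $6,320.67186

$6,321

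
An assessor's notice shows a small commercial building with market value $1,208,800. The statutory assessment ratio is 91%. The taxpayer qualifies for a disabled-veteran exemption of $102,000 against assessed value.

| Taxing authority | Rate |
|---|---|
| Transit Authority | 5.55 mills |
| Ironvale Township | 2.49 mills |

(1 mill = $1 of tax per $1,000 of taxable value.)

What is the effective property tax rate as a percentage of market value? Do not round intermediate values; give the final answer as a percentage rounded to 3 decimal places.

0.664%

Assessed value = $1,208,800 × 0.91 = $1,100,008
Taxable value = $1,100,008 − $102,000 = $998,008
Transit Authority: $998,008 × 0.00555 = $5,538.9444
Ironvale Township: $998,008 × 0.00249 = $2,485.03992
Total tax = $8,023.98432
Effective rate = $8,023.98432 ÷ $1,208,800 = 0.664% of market value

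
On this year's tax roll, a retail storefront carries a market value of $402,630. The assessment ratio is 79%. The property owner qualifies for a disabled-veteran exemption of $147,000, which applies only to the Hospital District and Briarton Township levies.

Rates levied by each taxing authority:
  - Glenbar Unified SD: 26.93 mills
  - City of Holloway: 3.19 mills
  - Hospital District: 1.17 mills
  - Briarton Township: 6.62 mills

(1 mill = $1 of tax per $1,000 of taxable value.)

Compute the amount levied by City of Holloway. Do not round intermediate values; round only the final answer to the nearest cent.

$1,014.67

Assessed value = $402,630 × 0.79 = $318,077.7
City of Holloway taxable value = $318,077.7 (exemption does not apply)
City of Holloway levy = $318,077.7 × 0.00319 = $1,014.667863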